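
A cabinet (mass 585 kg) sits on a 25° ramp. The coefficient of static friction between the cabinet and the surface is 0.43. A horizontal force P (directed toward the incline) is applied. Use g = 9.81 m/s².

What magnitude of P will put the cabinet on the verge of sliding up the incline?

P ≈ 6430 N

At impending motion up the slope, friction acts down-slope at its limit: f = μ_s N.
Perpendicular to the incline: N = m g cos θ + P sin θ.
Along the incline: P cos θ = m g sin θ + μ_s N = m g sin θ + μ_s (m g cos θ + P sin θ).
Solving, P (cos θ − μ_s sin θ) = m g (sin θ + μ_s cos θ), so P = 585×9.81×(sin 25° + 0.43 cos 25°)/(cos 25° − 0.43 sin 25°) = 5740×0.8123/0.7246 = 6430 N.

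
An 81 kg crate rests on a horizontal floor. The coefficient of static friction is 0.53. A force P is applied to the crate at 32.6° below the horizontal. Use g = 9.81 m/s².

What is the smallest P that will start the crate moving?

P ≈ 756 N

N = m g + P sin α (the push presses the crate into the horizontal floor).
At impending slip, P cos α = μ_s N = μ_s (m g + P sin α).
Solving: P (cos α − μ_s sin α) = μ_s m g → P = 0.53×795/(cos 32.6° − 0.53 sin 32.6°) = 421/0.5569 = 756 N.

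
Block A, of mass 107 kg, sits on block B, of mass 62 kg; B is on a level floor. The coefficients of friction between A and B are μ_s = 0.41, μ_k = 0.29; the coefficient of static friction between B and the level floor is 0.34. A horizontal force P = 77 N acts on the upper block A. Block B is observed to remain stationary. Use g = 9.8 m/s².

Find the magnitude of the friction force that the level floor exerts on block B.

The normal force B exerts on A is simply A's weight, N₁ = 1049 N.
Maximum static friction on A from B: μ_s N₁ = 0.41×1049 = 429.9 N.
P = 77 N is within that limit, so A and B move together (both at rest); the A–B friction is simply f₁ = P = 77 N.
B experiences an equal 77 N forward from A (third law). B is in equilibrium, so the floor supplies f₂ = 77 N of static friction (limit μ_s(m_A+m_B)g = 563.1 N, not exceeded).

f ≈ 77 N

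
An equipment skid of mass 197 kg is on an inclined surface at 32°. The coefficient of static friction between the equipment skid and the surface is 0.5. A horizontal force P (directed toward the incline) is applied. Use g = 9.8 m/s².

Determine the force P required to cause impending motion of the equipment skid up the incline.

At impending motion up the slope, friction acts down-slope at its limit: f = μ_s N.
Perpendicular to the incline: N = m g cos θ + P sin θ.
Along the incline: P cos θ = m g sin θ + μ_s N = m g sin θ + μ_s (m g cos θ + P sin θ).
Solving, P (cos θ − μ_s sin θ) = m g (sin θ + μ_s cos θ), so P = 197×9.8×(sin 32° + 0.5 cos 32°)/(cos 32° − 0.5 sin 32°) = 1930×0.9539/0.5831 = 3160 N.

P ≈ 3160 N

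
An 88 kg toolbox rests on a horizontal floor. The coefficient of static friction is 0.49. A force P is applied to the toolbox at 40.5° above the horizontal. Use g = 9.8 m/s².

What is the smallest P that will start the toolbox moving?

N = m g − P sin α (the pull lifts the toolbox).
At impending slip, P cos α = μ_s N = μ_s (m g − P sin α).
Solving: P (cos α + μ_s sin α) = μ_s m g → P = 0.49×862/(cos 40.5° + 0.49 sin 40.5°) = 423/1.079 = 392 N.

P ≈ 392 N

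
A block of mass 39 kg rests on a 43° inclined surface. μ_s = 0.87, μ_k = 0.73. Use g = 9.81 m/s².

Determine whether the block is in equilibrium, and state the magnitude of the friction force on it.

N = m g cos θ = 280 N.
Down-slope weight component: m g sin θ = 261 N.
μ_s N = 243 N.
261 > 243 N, so it slides; kinetic friction f = μ_k N = 0.73×280 = 204 N.

f ≈ 204 N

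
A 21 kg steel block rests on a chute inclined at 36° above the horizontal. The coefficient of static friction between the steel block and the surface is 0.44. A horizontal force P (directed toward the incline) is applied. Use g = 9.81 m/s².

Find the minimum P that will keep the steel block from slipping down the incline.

P_min ≈ 44.7 N

The steel block tends to slide down (tan θ > μ_s), so at the point of impending slip friction acts up-slope at its limit: f = μ_s N.
Perpendicular to the incline: N = m g cos θ + P sin θ.
Along the incline: P cos θ + μ_s N = m g sin θ, i.e. P cos θ + μ_s (m g cos θ + P sin θ) = m g sin θ.
Solving, P (cos θ + μ_s sin θ) = m g (sin θ − μ_s cos θ), so P = 206×0.2318/1.068 = 44.7 N.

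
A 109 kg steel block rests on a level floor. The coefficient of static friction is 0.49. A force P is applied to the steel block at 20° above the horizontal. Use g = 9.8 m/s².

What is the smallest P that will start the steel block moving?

N = m g − P sin α (the pull lifts the steel block).
At impending slip, P cos α = μ_s N = μ_s (m g − P sin α).
Solving: P (cos α + μ_s sin α) = μ_s m g → P = 0.49×1070/(cos 20° + 0.49 sin 20°) = 523/1.107 = 473 N.

P ≈ 473 N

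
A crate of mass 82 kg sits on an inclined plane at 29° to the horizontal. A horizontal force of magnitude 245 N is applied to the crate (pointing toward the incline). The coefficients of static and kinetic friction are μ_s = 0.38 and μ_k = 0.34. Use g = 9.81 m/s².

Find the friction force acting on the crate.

Normal direction: N = m g cos θ + P sin θ = 822.3 N.
Parallel to the incline: P cos θ − m g sin θ = 214.3 − 390 = -175.7 N; the friction needed to balance this is 175.7 N acting up the slope.
The limit of static friction is μ_s N = 312.5 N.
Since 175.7 N is within the 312.5 N limit, the crate stays put and friction is exactly 176 N.

f ≈ 176 N (up the incline)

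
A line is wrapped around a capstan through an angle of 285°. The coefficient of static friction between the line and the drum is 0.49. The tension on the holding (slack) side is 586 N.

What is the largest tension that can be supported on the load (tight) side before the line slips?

T_max ≈ 6710 N

At impending slip the capstan equation gives T₂/T₁ = e^{μβ} with β in radians.
β = 285° × π/180 = 4.974 rad.
e^{μβ} = e^{0.49×4.974} = 11.44.
T₂ = T₁ · e^{μβ} = 586 × 11.44 = 6710 N.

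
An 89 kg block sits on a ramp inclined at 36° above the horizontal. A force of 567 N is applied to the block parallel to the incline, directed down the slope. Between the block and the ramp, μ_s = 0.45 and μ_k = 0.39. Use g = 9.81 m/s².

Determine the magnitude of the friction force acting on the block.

f ≈ 275 N (up the incline)

Perpendicular to the surface, N = m g cos θ = 89·9.81·cos 36° = 706.3 N.
The friction needed for equilibrium is m g sin θ + P = 513.2 + 567 = 1080 N, measured positive up-slope.
The static-friction ceiling is μ_s N = 0.45 × 706.3 = 317.9 N.
Since |1080| > 317.9 N, static friction cannot hold it; the block slides down the incline and kinetic friction applies: f = μ_k N = 0.39 × 706.3 = 275 N.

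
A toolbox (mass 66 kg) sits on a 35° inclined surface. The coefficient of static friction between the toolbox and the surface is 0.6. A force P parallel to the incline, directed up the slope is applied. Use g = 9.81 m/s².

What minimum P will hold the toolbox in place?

P_min ≈ 53.1 N

The toolbox tends to slide down (tan θ > μ_s), so at the point of impending slip friction acts up-slope at its limit: f = μ_s N.
P is parallel to the surface, so N = m g cos θ = 530 N.
Along the incline: P + μ_s N = m g sin θ, so P = 371 − 0.6×530 = 53.1 N.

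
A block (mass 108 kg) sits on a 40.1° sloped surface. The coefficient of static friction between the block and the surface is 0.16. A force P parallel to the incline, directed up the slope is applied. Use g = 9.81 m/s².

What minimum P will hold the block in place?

P_min ≈ 553 N

The block tends to slide down (tan θ > μ_s), so at the point of impending slip friction acts up-slope at its limit: f = μ_s N.
P is parallel to the surface, so N = m g cos θ = 810 N.
Along the incline: P + μ_s N = m g sin θ, so P = 682 − 0.16×810 = 553 N.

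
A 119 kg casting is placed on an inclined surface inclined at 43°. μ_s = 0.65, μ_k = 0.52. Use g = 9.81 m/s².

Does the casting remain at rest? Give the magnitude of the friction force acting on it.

N = m g cos θ = 854 N.
Down-slope weight component: m g sin θ = 796 N.
μ_s N = 555 N.
796 > 555 N, so it slides; kinetic friction f = μ_k N = 0.52×854 = 444 N.

f ≈ 444 N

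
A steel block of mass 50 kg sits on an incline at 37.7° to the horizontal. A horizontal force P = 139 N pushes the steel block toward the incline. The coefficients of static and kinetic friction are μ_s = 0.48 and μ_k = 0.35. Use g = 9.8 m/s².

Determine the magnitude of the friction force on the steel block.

f ≈ 190 N (up the incline)

Resolve perpendicular to the incline: N = m g cos θ + P sin θ = 50×9.8×cos 37.7° + 139×sin 37.7° = 472.7 N.
Along the incline, the net driving force (taking up-slope positive) is P cos θ − m g sin θ = 110 − 299.6 = -189.7 N, so equilibrium requires friction f = 189.7 N (up-slope).
The limit of static friction is μ_s N = 226.9 N.
Since 189.7 N is within the 226.9 N limit, the steel block stays put and friction is exactly 190 N.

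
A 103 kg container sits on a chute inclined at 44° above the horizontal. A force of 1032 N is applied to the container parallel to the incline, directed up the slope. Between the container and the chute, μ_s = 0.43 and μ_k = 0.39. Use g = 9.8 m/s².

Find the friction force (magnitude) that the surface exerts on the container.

f ≈ 283 N (down the incline)

The normal reaction is N = m g cos θ = 726.1 N.
Parallel to the incline, ΣF = 0 gives f = m g sin θ − P = 701.2 − 1032 = -330.8 N (up-slope positive).
Static friction can supply at most μ_s N = 312.2 N.
Since |-330.8| > 312.2 N, static friction cannot hold it; the container slides up the incline and kinetic friction applies: f = μ_k N = 0.39 × 726.1 = 283 N.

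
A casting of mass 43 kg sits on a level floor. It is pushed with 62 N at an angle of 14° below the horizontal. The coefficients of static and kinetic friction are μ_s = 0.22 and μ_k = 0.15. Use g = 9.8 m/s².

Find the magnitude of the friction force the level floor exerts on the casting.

f ≈ 60.2 N

Vertical equilibrium gives N = m g + P sin α = 436.4 N.
The horizontal driving force is P cos α = 60.16 N, so equilibrium needs friction f = 60.16 N.
The static-friction limit is μ_s N = 96.01 N.
Since 60.16 N does not exceed the limit, the casting stays at rest and f = 60.2 N.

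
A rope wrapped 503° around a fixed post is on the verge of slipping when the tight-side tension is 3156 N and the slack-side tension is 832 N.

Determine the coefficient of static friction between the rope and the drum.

μ ≈ 0.152

T₂/T₁ = e^{μβ} → μ = ln(T₂/T₁)/β.
β = 503° = 8.779 rad.
μ = ln(3156/832)/8.779 = ln(3.793)/8.779 = 0.152.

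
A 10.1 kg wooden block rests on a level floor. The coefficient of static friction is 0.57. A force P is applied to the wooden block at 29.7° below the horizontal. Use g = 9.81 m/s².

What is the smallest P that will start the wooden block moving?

P ≈ 96.3 N

N = m g + P sin α (the push presses the wooden block into the level floor).
At impending slip, P cos α = μ_s N = μ_s (m g + P sin α).
Solving: P (cos α − μ_s sin α) = μ_s m g → P = 0.57×99.1/(cos 29.7° − 0.57 sin 29.7°) = 56.5/0.5862 = 96.3 N.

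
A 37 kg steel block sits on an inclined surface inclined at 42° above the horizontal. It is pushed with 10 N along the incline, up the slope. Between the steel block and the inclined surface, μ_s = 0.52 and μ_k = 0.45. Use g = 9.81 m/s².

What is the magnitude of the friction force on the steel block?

f ≈ 121 N (up the incline)

The normal reaction is N = m g cos θ = 269.7 N.
For equilibrium along the incline the friction force must supply f = m g sin θ − P = 242.9 − 10 = 232.9 N (positive meaning up-slope).
The static-friction ceiling is μ_s N = 0.52 × 269.7 = 140.3 N.
|232.9| exceeds 140.3 N, so the steel block slips down-slope; friction is kinetic, f = μ_k N = 0.45×269.7 = 121 N.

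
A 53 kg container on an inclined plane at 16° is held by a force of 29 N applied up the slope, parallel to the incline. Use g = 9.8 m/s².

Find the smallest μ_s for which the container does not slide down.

N = m g cos θ = 499.3 N.
Friction must make up the shortfall along the incline: f = m g sin θ − P = 143.2 − 29 = 114.2 N.
At the threshold f = μ_s N, so μ_s,min = 114.2/499.3 = 0.229.

μ_s,min ≈ 0.229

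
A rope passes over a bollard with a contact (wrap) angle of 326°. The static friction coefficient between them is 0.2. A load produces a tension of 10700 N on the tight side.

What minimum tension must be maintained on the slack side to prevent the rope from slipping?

Capstan equation at impending slip: T_tight/T_slack = e^{μβ}.
β = 326° = 5.69 rad; e^{μβ} = e^{0.2×5.69} = 3.12.
T_slack = T_tight / e^{μβ} = 10700 / 3.12 = 3430 N.

T_min ≈ 3430 N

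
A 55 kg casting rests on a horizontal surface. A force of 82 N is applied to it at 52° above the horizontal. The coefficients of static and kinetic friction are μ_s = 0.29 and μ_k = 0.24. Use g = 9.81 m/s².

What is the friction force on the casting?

N = m g − P sin α = 539.6 − 82×sin 52° = 474.9 N.
For equilibrium, f = P cos α = 82×cos 52° = 50.48 N.
μ_s N = 0.29 × 474.9 = 137.7 N.
Since 50.48 N does not exceed the limit, the casting stays at rest and f = 50.5 N.

f ≈ 50.5 N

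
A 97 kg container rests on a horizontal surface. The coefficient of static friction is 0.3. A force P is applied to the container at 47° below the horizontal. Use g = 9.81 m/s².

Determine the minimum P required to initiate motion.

N = m g + P sin α (the push presses the container into the horizontal surface).
At impending slip, P cos α = μ_s N = μ_s (m g + P sin α).
Solving: P (cos α − μ_s sin α) = μ_s m g → P = 0.3×952/(cos 47° − 0.3 sin 47°) = 285/0.4626 = 617 N.

P ≈ 617 N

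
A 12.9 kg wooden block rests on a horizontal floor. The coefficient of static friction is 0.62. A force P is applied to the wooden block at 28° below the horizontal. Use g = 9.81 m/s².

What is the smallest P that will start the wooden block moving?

N = m g + P sin α (the push presses the wooden block into the horizontal floor).
At impending slip, P cos α = μ_s N = μ_s (m g + P sin α).
Solving: P (cos α − μ_s sin α) = μ_s m g → P = 0.62×127/(cos 28° − 0.62 sin 28°) = 78.5/0.5919 = 133 N.

P ≈ 133 N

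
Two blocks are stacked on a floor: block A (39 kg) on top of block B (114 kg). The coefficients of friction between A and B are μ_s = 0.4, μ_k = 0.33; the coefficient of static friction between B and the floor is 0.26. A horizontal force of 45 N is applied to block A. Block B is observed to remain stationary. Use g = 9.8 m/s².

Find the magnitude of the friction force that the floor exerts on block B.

f ≈ 45 N

Normal force at the A–B interface: N₁ = m_A g = 382.2 N.
So the A–B interface can sustain at most μ_s N₁ = 152.9 N of static friction.
Since P = 45 N ≤ 152.9 N, A does not slip on B; friction on A equals P = 45 N.
By Newton's third law B feels 45 N forward from A. With B stationary, the floor's static friction on B balances it: f₂ = 45 N (well within μ_s(m_A+m_B)g = 389.8 N).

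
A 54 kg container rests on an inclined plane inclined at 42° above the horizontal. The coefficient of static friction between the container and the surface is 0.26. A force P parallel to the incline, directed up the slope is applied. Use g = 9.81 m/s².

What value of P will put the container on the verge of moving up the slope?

At impending motion up the slope, friction acts down-slope at its limit: f = μ_s N.
P is parallel to the surface, so N = m g cos θ = 394 N.
Along the incline: P = m g sin θ + μ_s N = 354 + 0.26×394 = 457 N.

P ≈ 457 N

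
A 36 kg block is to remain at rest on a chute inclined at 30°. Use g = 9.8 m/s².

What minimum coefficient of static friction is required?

At the slip threshold m g sin θ = μ_s m g cos θ, so μ_s,min = tan θ.
μ_s,min = tan 30° = 0.577.

μ_s,min ≈ 0.577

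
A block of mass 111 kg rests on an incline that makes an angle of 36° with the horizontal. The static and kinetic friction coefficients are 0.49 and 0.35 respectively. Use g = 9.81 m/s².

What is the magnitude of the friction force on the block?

f ≈ 308 N (up the incline)

Perpendicular to the surface, N = m g cos θ = 111·9.81·cos 36° = 880.9 N.
For equilibrium along the incline, friction must balance the weight component: f = m g sin θ = 640 N up the slope.
The static-friction ceiling is μ_s N = 0.49 × 880.9 = 431.7 N.
|640| exceeds 431.7 N, so the block slips down-slope; friction is kinetic, f = μ_k N = 0.35×880.9 = 308 N.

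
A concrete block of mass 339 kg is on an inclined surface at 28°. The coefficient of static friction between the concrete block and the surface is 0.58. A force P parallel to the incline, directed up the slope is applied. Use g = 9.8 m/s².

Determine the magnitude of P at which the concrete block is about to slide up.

P ≈ 3260 N

At impending motion up the slope, friction acts down-slope at its limit: f = μ_s N.
P is parallel to the surface, so N = m g cos θ = 2930 N.
Along the incline: P = m g sin θ + μ_s N = 1560 + 0.58×2930 = 3260 N.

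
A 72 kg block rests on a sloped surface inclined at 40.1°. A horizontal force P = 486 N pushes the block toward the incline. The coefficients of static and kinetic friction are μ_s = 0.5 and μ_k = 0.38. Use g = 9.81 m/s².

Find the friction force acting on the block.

f ≈ 83.2 N (up the incline)

The horizontal push has a component P sin θ into the surface, so N = m g cos θ + P sin θ = 540.3 + 313 = 853.3 N.
Along the incline, the net driving force (taking up-slope positive) is P cos θ − m g sin θ = 371.8 − 455 = -83.21 N, so equilibrium requires friction f = 83.21 N (up-slope).
The limit of static friction is μ_s N = 426.7 N.
|f_req| = 83.21 ≤ 426.7 N → the block is in equilibrium; friction equals the required value.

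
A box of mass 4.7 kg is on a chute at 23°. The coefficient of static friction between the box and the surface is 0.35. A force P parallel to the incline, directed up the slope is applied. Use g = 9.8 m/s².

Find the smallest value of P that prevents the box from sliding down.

P_min ≈ 3.16 N

The box tends to slide down (tan θ > μ_s), so at the point of impending slip friction acts up-slope at its limit: f = μ_s N.
P is parallel to the surface, so N = m g cos θ = 42.4 N.
Along the incline: P + μ_s N = m g sin θ, so P = 18 − 0.35×42.4 = 3.16 N.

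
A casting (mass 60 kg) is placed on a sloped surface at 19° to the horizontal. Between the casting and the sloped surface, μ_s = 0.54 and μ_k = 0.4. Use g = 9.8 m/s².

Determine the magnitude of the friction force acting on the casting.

f ≈ 191 N (up the incline)

The normal reaction is N = m g cos θ = 556 N.
Along the slope the weight component is m g sin θ = 191.4 N; friction must supply exactly this, acting up-slope.
Static friction can supply at most μ_s N = 300.2 N.
Since |191.4| ≤ 300.2 N, the casting remains in static equilibrium and friction takes exactly the required value.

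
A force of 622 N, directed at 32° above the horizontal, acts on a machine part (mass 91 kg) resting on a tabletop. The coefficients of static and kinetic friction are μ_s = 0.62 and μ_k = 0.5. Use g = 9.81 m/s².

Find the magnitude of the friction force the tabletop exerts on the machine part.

f ≈ 282 N

Vertical equilibrium gives N = m g − P sin α = 563.1 N.
Horizontally, friction must balance P cos α = 527.5 N.
μ_s N = 0.62 × 563.1 = 349.1 N.
The required friction exceeds μ_s N, so the machine part moves and f = μ_k N = 282 N.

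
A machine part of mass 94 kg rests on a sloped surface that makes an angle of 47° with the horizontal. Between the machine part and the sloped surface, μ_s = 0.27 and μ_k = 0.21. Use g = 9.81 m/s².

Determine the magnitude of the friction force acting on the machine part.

The normal reaction is N = m g cos θ = 628.9 N.
Along the slope the weight component is m g sin θ = 674.4 N; friction must supply exactly this, acting up-slope.
Static friction can supply at most μ_s N = 169.8 N.
Since |674.4| > 169.8 N, static friction cannot hold it; the machine part slides down the incline and kinetic friction applies: f = μ_k N = 0.21 × 628.9 = 132 N.

f ≈ 132 N (up the incline)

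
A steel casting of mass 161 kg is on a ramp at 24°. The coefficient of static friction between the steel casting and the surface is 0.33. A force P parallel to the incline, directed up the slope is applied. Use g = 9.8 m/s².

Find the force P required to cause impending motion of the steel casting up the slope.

P ≈ 1120 N

At impending motion up the slope, friction acts down-slope at its limit: f = μ_s N.
P is parallel to the surface, so N = m g cos θ = 1440 N.
Along the incline: P = m g sin θ + μ_s N = 642 + 0.33×1440 = 1120 N.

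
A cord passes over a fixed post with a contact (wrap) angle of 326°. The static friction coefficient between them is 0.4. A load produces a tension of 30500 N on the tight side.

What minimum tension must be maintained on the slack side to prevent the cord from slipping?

T_min ≈ 3130 N

Capstan equation at impending slip: T_tight/T_slack = e^{μβ}.
β = 326° = 5.69 rad; e^{μβ} = e^{0.4×5.69} = 9.737.
T_slack = T_tight / e^{μβ} = 30500 / 9.737 = 3130 N.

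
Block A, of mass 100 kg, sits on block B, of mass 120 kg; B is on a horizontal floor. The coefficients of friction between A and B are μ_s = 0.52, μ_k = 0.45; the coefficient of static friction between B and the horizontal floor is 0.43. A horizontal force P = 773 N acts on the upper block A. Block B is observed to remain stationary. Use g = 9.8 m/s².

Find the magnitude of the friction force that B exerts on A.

Normal force at the A–B interface: N₁ = m_A g = 980 N.
Maximum static friction on A from B: μ_s N₁ = 0.52×980 = 509.6 N.
Since P = 773 N > 509.6 N, A slides on B; the A–B friction is kinetic: f₁ = μ_k N₁ = 0.45×980 = 441 N.
B experiences an equal 441 N forward from A (third law). B is in equilibrium, so the floor supplies f₂ = 441 N of static friction (limit μ_s(m_A+m_B)g = 927.1 N, not exceeded).

f ≈ 441 N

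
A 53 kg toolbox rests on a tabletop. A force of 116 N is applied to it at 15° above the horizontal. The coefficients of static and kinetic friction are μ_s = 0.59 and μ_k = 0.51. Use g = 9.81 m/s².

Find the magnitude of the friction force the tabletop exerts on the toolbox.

f ≈ 112 N

N = m g − P sin α = 519.9 − 116×sin 15° = 489.9 N.
Horizontally, friction must balance P cos α = 112 N.
The static-friction limit is μ_s N = 289 N.
112 ≤ 289 N → static; friction equals the required 112 N.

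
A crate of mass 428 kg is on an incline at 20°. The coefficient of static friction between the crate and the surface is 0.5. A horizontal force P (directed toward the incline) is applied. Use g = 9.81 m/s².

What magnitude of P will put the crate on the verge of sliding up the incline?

At impending motion up the slope, friction acts down-slope at its limit: f = μ_s N.
Perpendicular to the incline: N = m g cos θ + P sin θ.
Along the incline: P cos θ = m g sin θ + μ_s N = m g sin θ + μ_s (m g cos θ + P sin θ).
Solving, P (cos θ − μ_s sin θ) = m g (sin θ + μ_s cos θ), so P = 428×9.81×(sin 20° + 0.5 cos 20°)/(cos 20° − 0.5 sin 20°) = 4200×0.8119/0.7687 = 4430 N.

P ≈ 4430 N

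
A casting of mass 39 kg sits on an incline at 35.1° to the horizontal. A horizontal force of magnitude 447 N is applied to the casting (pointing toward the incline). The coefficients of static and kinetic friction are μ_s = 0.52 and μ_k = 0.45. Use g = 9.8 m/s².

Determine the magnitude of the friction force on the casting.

f ≈ 146 N (down the incline)

Resolve perpendicular to the incline: N = m g cos θ + P sin θ = 39×9.8×cos 35.1° + 447×sin 35.1° = 569.7 N.
Along the incline, the net driving force (taking up-slope positive) is P cos θ − m g sin θ = 365.7 − 219.8 = 145.9 N, so equilibrium requires friction f = -145.9 N (down-slope).
The limit of static friction is μ_s N = 296.3 N.
|f_req| = 145.9 ≤ 296.3 N → the casting is in equilibrium; friction equals the required value.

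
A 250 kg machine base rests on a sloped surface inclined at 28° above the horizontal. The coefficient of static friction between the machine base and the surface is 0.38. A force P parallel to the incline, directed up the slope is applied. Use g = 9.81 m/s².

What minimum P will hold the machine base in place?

The machine base tends to slide down (tan θ > μ_s), so at the point of impending slip friction acts up-slope at its limit: f = μ_s N.
P is parallel to the surface, so N = m g cos θ = 2170 N.
Along the incline: P + μ_s N = m g sin θ, so P = 1150 − 0.38×2170 = 329 N.

P_min ≈ 329 N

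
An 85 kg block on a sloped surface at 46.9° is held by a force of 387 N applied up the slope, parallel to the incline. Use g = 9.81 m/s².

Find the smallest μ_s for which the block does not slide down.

N = m g cos θ = 569.7 N.
Friction must make up the shortfall along the incline: f = m g sin θ − P = 608.8 − 387 = 221.8 N.
At the threshold f = μ_s N, so μ_s,min = 221.8/569.7 = 0.389.

μ_s,min ≈ 0.389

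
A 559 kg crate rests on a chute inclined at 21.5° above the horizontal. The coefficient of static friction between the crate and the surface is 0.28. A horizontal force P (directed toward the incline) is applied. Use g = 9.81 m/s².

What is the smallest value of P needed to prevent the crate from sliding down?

P_min ≈ 563 N

The crate tends to slide down (tan θ > μ_s), so at the point of impending slip friction acts up-slope at its limit: f = μ_s N.
Perpendicular to the incline: N = m g cos θ + P sin θ.
Along the incline: P cos θ + μ_s N = m g sin θ, i.e. P cos θ + μ_s (m g cos θ + P sin θ) = m g sin θ.
Solving, P (cos θ + μ_s sin θ) = m g (sin θ − μ_s cos θ), so P = 5480×0.106/1.033 = 563 N.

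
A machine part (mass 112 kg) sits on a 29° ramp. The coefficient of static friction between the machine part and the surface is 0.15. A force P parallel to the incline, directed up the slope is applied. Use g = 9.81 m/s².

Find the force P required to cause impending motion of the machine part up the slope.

At impending motion up the slope, friction acts down-slope at its limit: f = μ_s N.
P is parallel to the surface, so N = m g cos θ = 961 N.
Along the incline: P = m g sin θ + μ_s N = 533 + 0.15×961 = 677 N.

P ≈ 677 N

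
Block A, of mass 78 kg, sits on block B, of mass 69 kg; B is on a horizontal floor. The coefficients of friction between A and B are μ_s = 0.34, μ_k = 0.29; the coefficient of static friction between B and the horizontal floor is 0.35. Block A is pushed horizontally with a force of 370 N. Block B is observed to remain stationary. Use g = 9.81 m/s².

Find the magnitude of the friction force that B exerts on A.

f ≈ 222 N

Between the blocks, N₁ = m_A g = 765.2 N.
So the A–B interface can sustain at most μ_s N₁ = 260.2 N of static friction.
P = 370 N exceeds that limit, so A slips over B and the interface friction becomes kinetic: f₁ = μ_k N₁ = 0.29×765.2 = 222 N.
By Newton's third law B feels 222 N forward from A. With B stationary, the floor's static friction on B balances it: f₂ = 222 N (well within μ_s(m_A+m_B)g = 504.7 N).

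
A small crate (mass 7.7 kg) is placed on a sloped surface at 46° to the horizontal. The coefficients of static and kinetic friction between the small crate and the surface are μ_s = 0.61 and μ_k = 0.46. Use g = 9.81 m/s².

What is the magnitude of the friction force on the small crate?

Perpendicular to the surface, N = m g cos θ = 7.7·9.81·cos 46° = 52.47 N.
For equilibrium along the incline, friction must balance the weight component: f = m g sin θ = 54.34 N up the slope.
The static-friction ceiling is μ_s N = 0.61 × 52.47 = 32.01 N.
Since |54.34| > 32.01 N, static friction cannot hold it; the small crate slides down the incline and kinetic friction applies: f = μ_k N = 0.46 × 52.47 = 24.1 N.

f ≈ 24.1 N (up the incline)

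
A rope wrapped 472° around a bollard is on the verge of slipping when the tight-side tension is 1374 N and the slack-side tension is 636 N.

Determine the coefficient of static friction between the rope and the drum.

μ ≈ 0.0935

T₂/T₁ = e^{μβ} → μ = ln(T₂/T₁)/β.
β = 472° = 8.238 rad.
μ = ln(1374/636)/8.238 = ln(2.16)/8.238 = 0.0935.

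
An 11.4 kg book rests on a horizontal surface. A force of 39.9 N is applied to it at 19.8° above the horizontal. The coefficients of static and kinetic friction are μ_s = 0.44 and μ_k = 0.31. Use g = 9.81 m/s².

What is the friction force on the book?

f ≈ 37.5 N

Vertical equilibrium gives N = m g − P sin α = 98.32 N.
For equilibrium, f = P cos α = 39.9×cos 19.8° = 37.54 N.
The static-friction limit is μ_s N = 43.26 N.
Since 37.54 N does not exceed the limit, the book stays at rest and f = 37.5 N.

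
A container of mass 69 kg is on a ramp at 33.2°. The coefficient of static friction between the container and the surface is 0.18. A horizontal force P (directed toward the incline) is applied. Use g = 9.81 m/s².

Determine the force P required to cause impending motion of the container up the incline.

At impending motion up the slope, friction acts down-slope at its limit: f = μ_s N.
Perpendicular to the incline: N = m g cos θ + P sin θ.
Along the incline: P cos θ = m g sin θ + μ_s N = m g sin θ + μ_s (m g cos θ + P sin θ).
Solving, P (cos θ − μ_s sin θ) = m g (sin θ + μ_s cos θ), so P = 69×9.81×(sin 33.2° + 0.18 cos 33.2°)/(cos 33.2° − 0.18 sin 33.2°) = 677×0.6982/0.7382 = 640 N.

P ≈ 640 N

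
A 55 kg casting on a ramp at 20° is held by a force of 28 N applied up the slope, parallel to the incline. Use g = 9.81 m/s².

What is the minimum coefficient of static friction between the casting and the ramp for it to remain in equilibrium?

N = m g cos θ = 507 N.
Friction must make up the shortfall along the incline: f = m g sin θ − P = 184.5 − 28 = 156.5 N.
At the threshold f = μ_s N, so μ_s,min = 156.5/507 = 0.309.

μ_s,min ≈ 0.309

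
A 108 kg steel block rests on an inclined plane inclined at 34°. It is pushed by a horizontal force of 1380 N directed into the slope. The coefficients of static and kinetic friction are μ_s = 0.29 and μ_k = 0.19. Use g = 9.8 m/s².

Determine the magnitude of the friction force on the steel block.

The horizontal push has a component P sin θ into the surface, so N = m g cos θ + P sin θ = 877.5 + 771.7 = 1649 N.
Parallel to the incline: P cos θ − m g sin θ = 1144 − 591.8 = 552.2 N; the friction needed to balance this is 552.2 N acting down the slope.
Maximum static friction: μ_s N = 0.29 × 1649 = 478.3 N.
|f_req| = 552.2 > 478.3 N → the steel block slides up the incline; f = μ_k N = 0.19 × 1649 = 313 N.

f ≈ 313 N (down the incline)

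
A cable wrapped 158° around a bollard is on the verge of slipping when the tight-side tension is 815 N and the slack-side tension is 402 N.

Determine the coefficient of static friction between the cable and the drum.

μ ≈ 0.256

T₂/T₁ = e^{μβ} → μ = ln(T₂/T₁)/β.
β = 158° = 2.758 rad.
μ = ln(815/402)/2.758 = ln(2.027)/2.758 = 0.256.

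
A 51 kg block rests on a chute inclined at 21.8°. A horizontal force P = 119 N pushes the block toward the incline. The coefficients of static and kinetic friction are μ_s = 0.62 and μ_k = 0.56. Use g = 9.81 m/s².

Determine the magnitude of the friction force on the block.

f ≈ 75.3 N (up the incline)

Resolve perpendicular to the incline: N = m g cos θ + P sin θ = 51×9.81×cos 21.8° + 119×sin 21.8° = 508.7 N.
Parallel to the incline: P cos θ − m g sin θ = 110.5 − 185.8 = -75.31 N; the friction needed to balance this is 75.31 N acting up the slope.
Maximum static friction: μ_s N = 0.62 × 508.7 = 315.4 N.
Since 75.31 N is within the 315.4 N limit, the block stays put and friction is exactly 75.3 N.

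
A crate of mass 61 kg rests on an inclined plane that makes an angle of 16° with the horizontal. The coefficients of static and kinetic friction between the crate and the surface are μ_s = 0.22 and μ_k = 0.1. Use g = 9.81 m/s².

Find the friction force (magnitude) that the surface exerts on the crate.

The normal reaction is N = m g cos θ = 575.2 N.
For equilibrium along the incline, friction must balance the weight component: f = m g sin θ = 164.9 N up the slope.
Static friction can supply at most μ_s N = 126.6 N.
|164.9| exceeds 126.6 N, so the crate slips down-slope; friction is kinetic, f = μ_k N = 0.1×575.2 = 57.5 N.

f ≈ 57.5 N (up the incline)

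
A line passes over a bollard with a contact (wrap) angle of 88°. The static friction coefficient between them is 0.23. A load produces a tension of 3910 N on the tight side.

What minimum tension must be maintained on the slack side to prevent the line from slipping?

T_min ≈ 2750 N

Capstan equation at impending slip: T_tight/T_slack = e^{μβ}.
β = 88° = 1.536 rad; e^{μβ} = e^{0.23×1.536} = 1.424.
T_slack = T_tight / e^{μβ} = 3910 / 1.424 = 2750 N.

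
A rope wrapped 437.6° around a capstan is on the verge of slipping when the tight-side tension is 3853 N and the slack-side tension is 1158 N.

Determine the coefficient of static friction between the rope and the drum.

μ ≈ 0.157

T₂/T₁ = e^{μβ} → μ = ln(T₂/T₁)/β.
β = 437.6° = 7.638 rad.
μ = ln(3853/1158)/7.638 = ln(3.327)/7.638 = 0.157.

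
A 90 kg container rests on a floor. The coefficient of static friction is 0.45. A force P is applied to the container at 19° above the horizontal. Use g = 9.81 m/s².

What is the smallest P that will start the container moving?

P ≈ 364 N

N = m g − P sin α (the pull lifts the container).
At impending slip, P cos α = μ_s N = μ_s (m g − P sin α).
Solving: P (cos α + μ_s sin α) = μ_s m g → P = 0.45×883/(cos 19° + 0.45 sin 19°) = 397/1.092 = 364 N.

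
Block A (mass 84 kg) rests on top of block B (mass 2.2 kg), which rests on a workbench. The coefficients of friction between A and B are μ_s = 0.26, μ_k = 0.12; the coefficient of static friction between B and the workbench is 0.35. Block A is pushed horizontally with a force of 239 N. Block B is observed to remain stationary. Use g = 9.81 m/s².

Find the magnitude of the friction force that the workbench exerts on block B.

The normal force B exerts on A is simply A's weight, N₁ = 824 N.
Maximum static friction on A from B: μ_s N₁ = 0.26×824 = 214.3 N.
P = 239 N exceeds that limit, so A slips over B and the interface friction becomes kinetic: f₁ = μ_k N₁ = 0.12×824 = 98.9 N.
B experiences an equal 98.9 N forward from A (third law). B is in equilibrium, so the floor supplies f₂ = 98.9 N of static friction (limit μ_s(m_A+m_B)g = 296 N, not exceeded).

f ≈ 98.9 N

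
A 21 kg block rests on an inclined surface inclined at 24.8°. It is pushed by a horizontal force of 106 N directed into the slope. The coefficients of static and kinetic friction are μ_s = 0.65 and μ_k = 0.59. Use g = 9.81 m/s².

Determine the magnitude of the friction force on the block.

f ≈ 9.81 N (down the incline)

Resolve perpendicular to the incline: N = m g cos θ + P sin θ = 21×9.81×cos 24.8° + 106×sin 24.8° = 231.5 N.
Parallel to the incline: P cos θ − m g sin θ = 96.22 − 86.41 = 9.813 N; the friction needed to balance this is 9.813 N acting down the slope.
Maximum static friction: μ_s N = 0.65 × 231.5 = 150.5 N.
|f_req| = 9.813 ≤ 150.5 N → the block is in equilibrium; friction equals the required value.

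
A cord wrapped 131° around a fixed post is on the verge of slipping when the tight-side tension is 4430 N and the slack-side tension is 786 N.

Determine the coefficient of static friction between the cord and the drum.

T₂/T₁ = e^{μβ} → μ = ln(T₂/T₁)/β.
β = 131° = 2.286 rad.
μ = ln(4430/786)/2.286 = ln(5.636)/2.286 = 0.756.

μ ≈ 0.756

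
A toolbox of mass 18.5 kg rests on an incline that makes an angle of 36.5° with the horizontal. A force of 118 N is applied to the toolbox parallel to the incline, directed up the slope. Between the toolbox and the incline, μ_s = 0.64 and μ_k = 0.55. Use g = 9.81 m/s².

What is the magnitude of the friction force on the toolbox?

f ≈ 10 N (down the incline)

Perpendicular to the surface, N = m g cos θ = 18.5·9.81·cos 36.5° = 145.9 N.
The friction needed for equilibrium is m g sin θ − P = 108 − 118 = -10.05 N, measured positive up-slope.
Maximum static friction available: μ_s N = 0.64 × 145.9 = 93.37 N.
Since |-10.05| ≤ 93.37 N, no slip — friction simply equals what equilibrium demands.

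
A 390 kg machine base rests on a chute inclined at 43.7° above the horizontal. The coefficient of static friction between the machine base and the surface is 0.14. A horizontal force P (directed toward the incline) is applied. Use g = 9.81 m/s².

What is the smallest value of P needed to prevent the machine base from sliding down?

The machine base tends to slide down (tan θ > μ_s), so at the point of impending slip friction acts up-slope at its limit: f = μ_s N.
Perpendicular to the incline: N = m g cos θ + P sin θ.
Along the incline: P cos θ + μ_s N = m g sin θ, i.e. P cos θ + μ_s (m g cos θ + P sin θ) = m g sin θ.
Solving, P (cos θ + μ_s sin θ) = m g (sin θ − μ_s cos θ), so P = 3830×0.5897/0.8197 = 2750 N.

P_min ≈ 2750 N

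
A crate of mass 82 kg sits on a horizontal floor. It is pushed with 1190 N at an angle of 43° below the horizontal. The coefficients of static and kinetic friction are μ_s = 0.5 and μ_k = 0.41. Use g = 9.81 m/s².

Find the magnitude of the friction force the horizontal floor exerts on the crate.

f ≈ 663 N

N = m g + P sin α = 804.4 + 1190×sin 43° = 1616 N.
Horizontally, friction must balance P cos α = 870.3 N.
The static-friction limit is μ_s N = 808 N.
The required friction exceeds μ_s N, so the crate moves and f = μ_k N = 663 N.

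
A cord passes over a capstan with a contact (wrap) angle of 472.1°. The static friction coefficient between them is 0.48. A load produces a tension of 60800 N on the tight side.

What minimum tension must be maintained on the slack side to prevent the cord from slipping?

T_min ≈ 1160 N

Capstan equation at impending slip: T_tight/T_slack = e^{μβ}.
β = 472.1° = 8.24 rad; e^{μβ} = e^{0.48×8.24} = 52.2.
T_slack = T_tight / e^{μβ} = 60800 / 52.2 = 1160 N.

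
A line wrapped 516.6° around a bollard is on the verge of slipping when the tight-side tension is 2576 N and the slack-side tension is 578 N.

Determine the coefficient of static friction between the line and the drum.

μ ≈ 0.166

T₂/T₁ = e^{μβ} → μ = ln(T₂/T₁)/β.
β = 516.6° = 9.016 rad.
μ = ln(2576/578)/9.016 = ln(4.457)/9.016 = 0.166.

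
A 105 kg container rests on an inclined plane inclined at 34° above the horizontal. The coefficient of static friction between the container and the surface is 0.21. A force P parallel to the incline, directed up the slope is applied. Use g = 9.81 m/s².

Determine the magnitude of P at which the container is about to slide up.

P ≈ 755 N

At impending motion up the slope, friction acts down-slope at its limit: f = μ_s N.
P is parallel to the surface, so N = m g cos θ = 854 N.
Along the incline: P = m g sin θ + μ_s N = 576 + 0.21×854 = 755 N.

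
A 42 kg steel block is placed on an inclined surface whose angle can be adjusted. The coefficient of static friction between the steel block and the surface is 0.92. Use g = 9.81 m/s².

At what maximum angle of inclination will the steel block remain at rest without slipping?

At the slip threshold, m g sin θ = μ_s · m g cos θ, so tan θ = μ_s.
θ_max = arctan(0.92) = 42.6°.

θ_max ≈ 42.6°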